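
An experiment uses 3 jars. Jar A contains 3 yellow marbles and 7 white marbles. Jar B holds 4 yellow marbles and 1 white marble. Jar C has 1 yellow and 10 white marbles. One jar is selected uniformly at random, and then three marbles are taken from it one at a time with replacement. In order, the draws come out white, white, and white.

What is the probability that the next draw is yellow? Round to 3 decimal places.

0.161

The likelihood of the observed sequence under each hypothesis: P(data | jar A) = (7/10)(7/10)(7/10) = 0.343; P(data | jar B) = (1/5)(1/5)(1/5) = 0.008; P(data | jar C) = (10/11)(10/11)(10/11) = 0.75131.
Weighting by the prior gives 1/3 · 0.343 = 0.11433, 1/3 · 0.008 = 0.0026667, 1/3 · 0.75131 = 0.25044; these sum to 0.36744.
Dividing through by the total gives posterior P(jar A | data) = 0.31116, P(jar B | data) = 0.0072575, P(jar C | data) = 0.68158.
Averaging over the posterior, P(yellow next | data) = (3/10)(0.31116) + (4/5)(0.0072575) + (1/11)(0.68158) = 0.16112.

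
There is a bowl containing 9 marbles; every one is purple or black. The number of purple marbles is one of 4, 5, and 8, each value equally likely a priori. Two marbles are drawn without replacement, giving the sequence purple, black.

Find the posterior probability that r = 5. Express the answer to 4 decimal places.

0.4167

Under each hypothesis, the probability of the observed sequence is: P(data | r = 4) = (4/9)(5/8) = 5/18; P(data | r = 5) = (5/9)(4/8) = 5/18; P(data | r = 8) = (8/9)(1/8) = 1/9.
Multiplying each by its prior: 1/3 · 5/18 = 5/54, 1/3 · 5/18 = 5/54, 1/3 · 1/9 = 1/27; these sum to 2/9.
Hence P(r = 5 | data) = (5/54) / (2/9) = 5/12.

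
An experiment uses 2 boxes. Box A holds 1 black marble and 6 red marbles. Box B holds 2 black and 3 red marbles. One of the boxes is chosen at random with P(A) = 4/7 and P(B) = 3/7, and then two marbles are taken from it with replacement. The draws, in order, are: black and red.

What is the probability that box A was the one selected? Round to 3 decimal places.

0.405

The likelihood of the observed sequence under each hypothesis: P(data | box A) = (1/7)(6/7) = 0.12245; P(data | box B) = (2/5)(3/5) = 0.24.
The prior-weighted likelihoods are 4/7 · 0.12245 = 0.069971, 3/7 · 0.24 = 0.10286; summing to 0.17283.
Therefore the posterior P(box A | data) = (0.069971) / (0.17283) = 0.40486.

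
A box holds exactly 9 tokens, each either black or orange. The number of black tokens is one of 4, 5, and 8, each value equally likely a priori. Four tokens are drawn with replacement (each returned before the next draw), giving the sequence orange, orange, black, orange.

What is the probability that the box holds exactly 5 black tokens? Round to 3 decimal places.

0.386

Compute the likelihood of the observed sequence for each case: P(data | r = 4) = (5/9)(5/9)(4/9)(5/9) = 0.076208; P(data | r = 5) = (4/9)(4/9)(5/9)(4/9) = 0.048773; P(data | r = 8) = (1/9)(1/9)(8/9)(1/9) = 0.0012193.
Multiplying each by its prior: 1/3 · 0.076208 = 0.025403, 1/3 · 0.048773 = 0.016258, 1/3 · 0.0012193 = 0.00040644; summing to 0.042067.
Hence P(r = 5 | data) = (0.016258) / (0.042067) = 0.38647.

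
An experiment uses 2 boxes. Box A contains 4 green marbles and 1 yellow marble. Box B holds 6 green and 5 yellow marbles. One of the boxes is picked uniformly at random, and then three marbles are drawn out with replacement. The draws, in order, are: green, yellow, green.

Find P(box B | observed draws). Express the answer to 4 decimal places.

Compute the likelihood of the observed sequence for each case: P(data | box A) = (4/5)(1/5)(4/5) = 0.128; P(data | box B) = (6/11)(5/11)(6/11) = 0.13524.
Weighting by the prior gives 1/2 · 0.128 = 0.064, 1/2 · 0.13524 = 0.067618; summing to 0.13162.
Therefore the posterior P(box B | data) = (0.067618) / (0.13162) = 0.51375.

0.5137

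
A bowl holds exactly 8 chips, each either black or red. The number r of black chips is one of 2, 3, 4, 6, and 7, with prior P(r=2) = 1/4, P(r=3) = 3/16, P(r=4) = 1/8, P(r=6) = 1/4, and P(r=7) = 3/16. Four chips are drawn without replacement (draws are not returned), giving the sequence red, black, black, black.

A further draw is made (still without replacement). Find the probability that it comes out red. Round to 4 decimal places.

0.2532

The likelihood of the observed sequence under each hypothesis: P(data | r = 2) = (6/8)(2/7)(1/6)(0/5) = 0; P(data | r = 3) = (5/8)(3/7)(2/6)(1/5) = 1/56; P(data | r = 4) = (4/8)(4/7)(3/6)(2/5) = 2/35; P(data | r = 6) = (2/8)(6/7)(5/6)(4/5) = 1/7; P(data | r = 7) = (1/8)(7/7)(6/6)(5/5) = 1/8.
Multiplying each by its prior: 1/4 · 0 = 0, 3/16 · 1/56 = 3/896, 1/8 · 2/35 = 1/140, 1/4 · 1/7 = 1/28, 3/16 · 1/8 = 3/128; with total 39/560.
Normalising, the posterior is P(r = 2 | data) = 0, P(r = 3 | data) = 5/104, P(r = 4 | data) = 4/39, P(r = 6 | data) = 20/39, P(r = 7 | data) = 35/104.
Averaging over the posterior, P(red next | data) = (1)(5/104) + (3/4)(4/39) + (1/4)(20/39) + (0)(35/104) = 79/312.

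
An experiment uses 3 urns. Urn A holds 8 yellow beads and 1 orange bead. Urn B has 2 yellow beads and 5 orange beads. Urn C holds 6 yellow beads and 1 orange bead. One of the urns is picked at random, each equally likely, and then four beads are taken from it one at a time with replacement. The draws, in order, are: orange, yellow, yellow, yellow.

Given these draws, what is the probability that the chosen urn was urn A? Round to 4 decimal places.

The likelihood of the observed sequence under each hypothesis: P(data | urn A) = (1/9)(8/9)(8/9)(8/9) = 0.078037; P(data | urn B) = (5/7)(2/7)(2/7)(2/7) = 0.01666; P(data | urn C) = (1/7)(6/7)(6/7)(6/7) = 0.089963.
The prior-weighted likelihoods are 1/3 · 0.078037 = 0.026012, 1/3 · 0.01666 = 0.0055532, 1/3 · 0.089963 = 0.029988; summing to 0.061553.
By Bayes' rule, P(urn A | data) = (0.026012) / (0.061553) = 0.4226.

0.4226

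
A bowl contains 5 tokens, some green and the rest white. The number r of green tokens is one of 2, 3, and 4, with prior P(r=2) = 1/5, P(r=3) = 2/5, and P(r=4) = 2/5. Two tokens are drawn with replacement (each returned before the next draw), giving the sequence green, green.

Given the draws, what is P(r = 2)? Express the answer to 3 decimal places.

0.074

Compute the likelihood of the observed sequence for each case: P(data | r = 2) = (2/5)(2/5) = 4/25; P(data | r = 3) = (3/5)(3/5) = 9/25; P(data | r = 4) = (4/5)(4/5) = 16/25.
The prior-weighted likelihoods are 1/5 · 4/25 = 4/125, 2/5 · 9/25 = 18/125, 2/5 · 16/25 = 32/125; with total 54/125.
By Bayes' rule, P(r = 2 | data) = (4/125) / (54/125) = 2/27.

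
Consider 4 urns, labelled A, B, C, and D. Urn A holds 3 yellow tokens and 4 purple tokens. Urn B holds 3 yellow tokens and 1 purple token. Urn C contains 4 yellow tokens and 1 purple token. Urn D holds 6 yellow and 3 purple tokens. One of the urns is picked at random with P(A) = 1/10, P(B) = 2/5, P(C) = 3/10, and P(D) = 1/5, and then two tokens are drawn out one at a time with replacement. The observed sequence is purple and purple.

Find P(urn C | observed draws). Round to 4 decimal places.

0.1306

For each hypothesis, P(data | H) works out to: P(data | urn A) = (4/7)(4/7) = 0.32653; P(data | urn B) = (1/4)(1/4) = 0.0625; P(data | urn C) = (1/5)(1/5) = 0.04; P(data | urn D) = (3/9)(3/9) = 0.11111.
Multiplying each by its prior: 1/10 · 0.32653 = 0.032653, 2/5 · 0.0625 = 0.025, 3/10 · 0.04 = 0.012, 1/5 · 0.11111 = 0.022222; summing to 0.091875.
Therefore the posterior P(urn C | data) = (0.012) / (0.091875) = 0.13061.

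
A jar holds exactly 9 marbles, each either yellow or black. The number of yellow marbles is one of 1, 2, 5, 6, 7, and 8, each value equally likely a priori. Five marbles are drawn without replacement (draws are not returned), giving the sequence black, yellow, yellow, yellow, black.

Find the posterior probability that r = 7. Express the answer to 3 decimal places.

The likelihood of the observed sequence under each hypothesis: P(data | r = 1) = (8/9)(1/8)(0/7) = 0; P(data | r = 2) = (7/9)(2/8)(1/7)(0/6) = 0; P(data | r = 5) = (4/9)(5/8)(4/7)(3/6)(3/5) = 0.047619; P(data | r = 6) = (3/9)(6/8)(5/7)(4/6)(2/5) = 0.047619; P(data | r = 7) = (2/9)(7/8)(6/7)(5/6)(1/5) = 0.027778; P(data | r = 8) = (1/9)(8/8)(7/7)(6/6)(0/5) = 0.
Weighting by the prior gives 1/6 · 0 = 0, 1/6 · 0 = 0, 1/6 · 0.047619 = 0.0079365, 1/6 · 0.047619 = 0.0079365, 1/6 · 0.027778 = 0.0046296, 1/6 · 0 = 0; these sum to 0.020503.
So P(r = 7 | data) = (0.0046296) / (0.020503) = 0.22581.

0.226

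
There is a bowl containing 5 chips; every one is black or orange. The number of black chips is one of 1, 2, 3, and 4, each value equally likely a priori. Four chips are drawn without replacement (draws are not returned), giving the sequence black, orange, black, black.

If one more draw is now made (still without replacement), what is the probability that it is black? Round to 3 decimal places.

0.667

Under each hypothesis, the probability of the observed sequence is: P(data | r = 1) = (1/5)(4/4)(0/3) = 0; P(data | r = 2) = (2/5)(3/4)(1/3)(0/2) = 0; P(data | r = 3) = (3/5)(2/4)(2/3)(1/2) = 1/10; P(data | r = 4) = (4/5)(1/4)(3/3)(2/2) = 1/5.
Multiplying each by its prior: 1/4 · 0 = 0, 1/4 · 0 = 0, 1/4 · 1/10 = 1/40, 1/4 · 1/5 = 1/20; with total 3/40.
Normalising, the posterior is P(r = 1 | data) = 0, P(r = 2 | data) = 0, P(r = 3 | data) = 1/3, P(r = 4 | data) = 2/3.
Averaging over the posterior, P(black next | data) = (0)(1/3) + (1)(2/3) = 2/3.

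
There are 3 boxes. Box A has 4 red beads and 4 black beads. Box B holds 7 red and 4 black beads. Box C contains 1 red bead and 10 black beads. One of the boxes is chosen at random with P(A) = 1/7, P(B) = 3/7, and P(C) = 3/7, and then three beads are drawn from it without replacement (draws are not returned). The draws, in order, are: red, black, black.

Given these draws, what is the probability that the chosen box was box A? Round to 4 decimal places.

0.2132

Under each hypothesis, the probability of the observed sequence is: P(data | box A) = (4/8)(4/7)(3/6) = 0.14286; P(data | box B) = (7/11)(4/10)(3/9) = 0.084848; P(data | box C) = (1/11)(10/10)(9/9) = 0.090909.
Weighting by the prior gives 1/7 · 0.14286 = 0.020408, 3/7 · 0.084848 = 0.036364, 3/7 · 0.090909 = 0.038961; summing to 0.095733.
By Bayes' rule, P(box A | data) = (0.020408) / (0.095733) = 0.21318.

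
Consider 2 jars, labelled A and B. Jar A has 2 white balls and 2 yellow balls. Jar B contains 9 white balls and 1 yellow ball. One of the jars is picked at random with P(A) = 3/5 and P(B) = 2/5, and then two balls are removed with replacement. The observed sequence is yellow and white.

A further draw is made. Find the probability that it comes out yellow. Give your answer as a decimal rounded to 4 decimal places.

0.4226

Compute the likelihood of the observed sequence for each case: P(data | jar A) = (2/4)(2/4) = 1/4; P(data | jar B) = (1/10)(9/10) = 9/100.
Multiplying each by its prior: 3/5 · 1/4 = 3/20, 2/5 · 9/100 = 9/250; summing to 93/500.
The posterior is then P(jar A | data) = 25/31, P(jar B | data) = 6/31.
Averaging over the posterior, P(yellow next | data) = (1/2)(25/31) + (1/10)(6/31) = 131/310.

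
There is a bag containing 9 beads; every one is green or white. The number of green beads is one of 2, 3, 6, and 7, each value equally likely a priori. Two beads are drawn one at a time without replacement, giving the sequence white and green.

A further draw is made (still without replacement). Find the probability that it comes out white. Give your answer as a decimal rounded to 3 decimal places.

0.500

Under each hypothesis, the probability of the observed sequence is: P(data | r = 2) = (7/9)(2/8) = 7/36; P(data | r = 3) = (6/9)(3/8) = 1/4; P(data | r = 6) = (3/9)(6/8) = 1/4; P(data | r = 7) = (2/9)(7/8) = 7/36.
Multiplying each by its prior: 1/4 · 7/36 = 7/144, 1/4 · 1/4 = 1/16, 1/4 · 1/4 = 1/16, 1/4 · 7/36 = 7/144; these sum to 2/9.
Normalising, the posterior is P(r = 2 | data) = 7/32, P(r = 3 | data) = 9/32, P(r = 6 | data) = 9/32, P(r = 7 | data) = 7/32.
The predictive probability is P(white next | data) = (6/7)(7/32) + (5/7)(9/32) + (2/7)(9/32) + (1/7)(7/32) = 1/2.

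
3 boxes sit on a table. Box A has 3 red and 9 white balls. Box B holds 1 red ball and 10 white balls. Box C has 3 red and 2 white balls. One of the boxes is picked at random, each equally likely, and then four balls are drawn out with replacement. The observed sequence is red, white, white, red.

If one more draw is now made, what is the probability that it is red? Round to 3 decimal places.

Under each hypothesis, the probability of the observed sequence is: P(data | box A) = (3/12)(9/12)(9/12)(3/12) = 0.035156; P(data | box B) = (1/11)(10/11)(10/11)(1/11) = 0.0068301; P(data | box C) = (3/5)(2/5)(2/5)(3/5) = 0.0576.
Weighting by the prior gives 1/3 · 0.035156 = 0.011719, 1/3 · 0.0068301 = 0.0022767, 1/3 · 0.0576 = 0.0192; summing to 0.033195.
The posterior is then P(box A | data) = 0.35302, P(box B | data) = 0.068585, P(box C | data) = 0.57839.
Averaging over the posterior, P(red next | data) = (1/4)(0.35302) + (1/11)(0.068585) + (3/5)(0.57839) = 0.44153.

0.442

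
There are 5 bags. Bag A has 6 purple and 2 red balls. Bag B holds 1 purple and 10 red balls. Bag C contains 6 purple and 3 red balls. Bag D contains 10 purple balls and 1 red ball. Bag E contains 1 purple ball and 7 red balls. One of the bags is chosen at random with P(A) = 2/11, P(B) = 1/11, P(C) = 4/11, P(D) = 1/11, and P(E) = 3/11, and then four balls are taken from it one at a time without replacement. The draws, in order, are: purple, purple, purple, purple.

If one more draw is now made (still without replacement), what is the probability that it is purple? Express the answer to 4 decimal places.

0.6166

For each hypothesis, P(data | H) works out to: P(data | bag A) = (6/8)(5/7)(4/6)(3/5) = 0.21429; P(data | bag B) = (1/11)(0/10) = 0; P(data | bag C) = (6/9)(5/8)(4/7)(3/6) = 0.11905; P(data | bag D) = (10/11)(9/10)(8/9)(7/8) = 0.63636; P(data | bag E) = (1/8)(0/7) = 0.
Weighting by the prior gives 2/11 · 0.21429 = 0.038961, 1/11 · 0 = 0, 4/11 · 0.11905 = 0.04329, 1/11 · 0.63636 = 0.057851, 3/11 · 0 = 0; these sum to 0.1401.
Normalising, the posterior is P(bag A | data) = 0.27809, P(bag B | data) = 0, P(bag C | data) = 0.30899, P(bag D | data) = 0.41292, P(bag E | data) = 0.
The predictive probability is P(purple next | data) = (1/2)(0.27809) + (2/5)(0.30899) + (6/7)(0.41292) = 0.61657.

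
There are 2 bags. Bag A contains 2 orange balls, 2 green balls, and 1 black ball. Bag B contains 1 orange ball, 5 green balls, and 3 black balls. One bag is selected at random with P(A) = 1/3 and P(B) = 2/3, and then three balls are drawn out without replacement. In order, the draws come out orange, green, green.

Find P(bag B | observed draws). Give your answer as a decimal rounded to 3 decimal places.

0.543

The likelihood of the observed sequence under each hypothesis: P(data | bag A) = (2/5)(2/4)(1/3) = 1/15; P(data | bag B) = (1/9)(5/8)(4/7) = 5/126.
The prior-weighted likelihoods are 1/3 · 1/15 = 1/45, 2/3 · 5/126 = 5/189; these sum to 46/945.
Hence P(bag B | data) = (5/189) / (46/945) = 25/46.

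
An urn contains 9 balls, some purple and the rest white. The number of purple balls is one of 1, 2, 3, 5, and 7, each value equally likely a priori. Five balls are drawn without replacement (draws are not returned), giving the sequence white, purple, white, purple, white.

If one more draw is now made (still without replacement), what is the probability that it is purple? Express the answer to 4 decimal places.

For each hypothesis, P(data | H) works out to: P(data | r = 1) = (8/9)(1/8)(7/7)(0/6) = 0; P(data | r = 2) = (7/9)(2/8)(6/7)(1/6)(5/5) = 1/36; P(data | r = 3) = (6/9)(3/8)(5/7)(2/6)(4/5) = 1/21; P(data | r = 5) = (4/9)(5/8)(3/7)(4/6)(2/5) = 2/63; P(data | r = 7) = (2/9)(7/8)(1/7)(6/6)(0/5) = 0.
Multiplying each by its prior: 1/5 · 0 = 0, 1/5 · 1/36 = 1/180, 1/5 · 1/21 = 1/105, 1/5 · 2/63 = 2/315, 1/5 · 0 = 0; these sum to 3/140.
The posterior is then P(r = 1 | data) = 0, P(r = 2 | data) = 7/27, P(r = 3 | data) = 4/9, P(r = 5 | data) = 8/27, P(r = 7 | data) = 0.
Averaging over the posterior, P(purple next | data) = (0)(7/27) + (1/4)(4/9) + (3/4)(8/27) = 1/3.

0.3333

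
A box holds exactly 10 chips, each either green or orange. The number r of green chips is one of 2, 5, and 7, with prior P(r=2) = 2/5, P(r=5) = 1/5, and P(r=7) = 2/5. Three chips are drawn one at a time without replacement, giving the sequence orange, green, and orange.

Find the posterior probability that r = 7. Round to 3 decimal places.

0.206

Under each hypothesis, the probability of the observed sequence is: P(data | r = 2) = (8/10)(2/9)(7/8) = 7/45; P(data | r = 5) = (5/10)(5/9)(4/8) = 5/36; P(data | r = 7) = (3/10)(7/9)(2/8) = 7/120.
Multiplying each by its prior: 2/5 · 7/45 = 14/225, 1/5 · 5/36 = 1/36, 2/5 · 7/120 = 7/300; summing to 17/150.
So P(r = 7 | data) = (7/300) / (17/150) = 7/34.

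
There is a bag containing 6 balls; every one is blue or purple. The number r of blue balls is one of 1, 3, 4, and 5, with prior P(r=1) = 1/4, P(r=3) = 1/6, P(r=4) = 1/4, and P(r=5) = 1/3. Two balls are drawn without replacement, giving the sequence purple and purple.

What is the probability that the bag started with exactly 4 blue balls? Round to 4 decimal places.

Under each hypothesis, the probability of the observed sequence is: P(data | r = 1) = (5/6)(4/5) = 2/3; P(data | r = 3) = (3/6)(2/5) = 1/5; P(data | r = 4) = (2/6)(1/5) = 1/15; P(data | r = 5) = (1/6)(0/5) = 0.
The prior-weighted likelihoods are 1/4 · 2/3 = 1/6, 1/6 · 1/5 = 1/30, 1/4 · 1/15 = 1/60, 1/3 · 0 = 0; with total 13/60.
Therefore the posterior P(r = 4 | data) = (1/60) / (13/60) = 1/13.

0.0769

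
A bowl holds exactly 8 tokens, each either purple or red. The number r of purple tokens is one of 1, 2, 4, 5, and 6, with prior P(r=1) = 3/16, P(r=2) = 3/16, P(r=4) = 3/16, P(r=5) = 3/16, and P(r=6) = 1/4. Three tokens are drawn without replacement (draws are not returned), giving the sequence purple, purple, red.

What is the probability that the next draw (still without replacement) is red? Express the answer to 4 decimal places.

For each hypothesis, P(data | H) works out to: P(data | r = 1) = (1/8)(0/7) = 0; P(data | r = 2) = (2/8)(1/7)(6/6) = 1/28; P(data | r = 4) = (4/8)(3/7)(4/6) = 1/7; P(data | r = 5) = (5/8)(4/7)(3/6) = 5/28; P(data | r = 6) = (6/8)(5/7)(2/6) = 5/28.
Multiplying each by its prior: 3/16 · 0 = 0, 3/16 · 1/28 = 3/448, 3/16 · 1/7 = 3/112, 3/16 · 5/28 = 15/448, 1/4 · 5/28 = 5/112; these sum to 25/224.
Normalising, the posterior is P(r = 1 | data) = 0, P(r = 2 | data) = 3/50, P(r = 4 | data) = 6/25, P(r = 5 | data) = 3/10, P(r = 6 | data) = 2/5.
The predictive probability is P(red next | data) = (1)(3/50) + (3/5)(6/25) + (2/5)(3/10) + (1/5)(2/5) = 101/250.

0.4040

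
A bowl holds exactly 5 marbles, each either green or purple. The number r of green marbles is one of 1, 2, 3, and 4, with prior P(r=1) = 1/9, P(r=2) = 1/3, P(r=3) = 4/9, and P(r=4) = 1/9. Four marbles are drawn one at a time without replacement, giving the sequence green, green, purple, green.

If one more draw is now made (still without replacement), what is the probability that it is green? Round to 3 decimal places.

0.333

Under each hypothesis, the probability of the observed sequence is: P(data | r = 1) = (1/5)(0/4) = 0; P(data | r = 2) = (2/5)(1/4)(3/3)(0/2) = 0; P(data | r = 3) = (3/5)(2/4)(2/3)(1/2) = 1/10; P(data | r = 4) = (4/5)(3/4)(1/3)(2/2) = 1/5.
Multiplying each by its prior: 1/9 · 0 = 0, 1/3 · 0 = 0, 4/9 · 1/10 = 2/45, 1/9 · 1/5 = 1/45; summing to 1/15.
Dividing through by the total gives posterior P(r = 1 | data) = 0, P(r = 2 | data) = 0, P(r = 3 | data) = 2/3, P(r = 4 | data) = 1/3.
So P(green next | data) = Σ P(green next | H) P(H | data) = (0)(2/3) + (1)(1/3) = 1/3.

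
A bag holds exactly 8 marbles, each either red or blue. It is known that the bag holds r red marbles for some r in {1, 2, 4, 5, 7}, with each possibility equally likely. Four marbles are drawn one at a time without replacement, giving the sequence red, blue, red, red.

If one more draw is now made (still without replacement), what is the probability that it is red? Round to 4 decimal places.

Compute the likelihood of the observed sequence for each case: P(data | r = 1) = (1/8)(7/7)(0/6) = 0; P(data | r = 2) = (2/8)(6/7)(1/6)(0/5) = 0; P(data | r = 4) = (4/8)(4/7)(3/6)(2/5) = 0.057143; P(data | r = 5) = (5/8)(3/7)(4/6)(3/5) = 0.10714; P(data | r = 7) = (7/8)(1/7)(6/6)(5/5) = 0.125.
The prior-weighted likelihoods are 1/5 · 0 = 0, 1/5 · 0 = 0, 1/5 · 0.057143 = 0.011429, 1/5 · 0.10714 = 0.021429, 1/5 · 0.125 = 0.025; summing to 0.057857.
Normalising, the posterior is P(r = 1 | data) = 0, P(r = 2 | data) = 0, P(r = 4 | data) = 0.19753, P(r = 5 | data) = 0.37037, P(r = 7 | data) = 0.4321.
So P(red next | data) = Σ P(red next | H) P(H | data) = (1/4)(0.19753) + (1/2)(0.37037) + (1)(0.4321) = 0.66667.

0.6667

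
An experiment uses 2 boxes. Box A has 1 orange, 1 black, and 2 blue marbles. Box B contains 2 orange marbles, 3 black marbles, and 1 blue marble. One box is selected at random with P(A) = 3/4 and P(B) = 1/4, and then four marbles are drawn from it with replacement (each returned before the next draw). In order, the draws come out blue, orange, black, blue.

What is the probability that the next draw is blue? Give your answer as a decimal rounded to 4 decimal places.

For each hypothesis, P(data | H) works out to: P(data | box A) = (2/4)(1/4)(1/4)(2/4) = 0.015625; P(data | box B) = (1/6)(2/6)(3/6)(1/6) = 0.0046296.
Multiplying each by its prior: 3/4 · 0.015625 = 0.011719, 1/4 · 0.0046296 = 0.0011574; with total 0.012876.
Dividing through by the total gives posterior P(box A | data) = 0.91011, P(box B | data) = 0.089888.
The predictive probability is P(blue next | data) = (1/2)(0.91011) + (1/6)(0.089888) = 0.47004.

0.4700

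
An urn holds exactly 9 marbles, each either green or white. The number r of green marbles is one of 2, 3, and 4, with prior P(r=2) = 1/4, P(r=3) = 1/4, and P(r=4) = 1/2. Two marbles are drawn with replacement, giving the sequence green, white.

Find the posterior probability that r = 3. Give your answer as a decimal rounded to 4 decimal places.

0.2500

Compute the likelihood of the observed sequence for each case: P(data | r = 2) = (2/9)(7/9) = 14/81; P(data | r = 3) = (3/9)(6/9) = 2/9; P(data | r = 4) = (4/9)(5/9) = 20/81.
Weighting by the prior gives 1/4 · 14/81 = 7/162, 1/4 · 2/9 = 1/18, 1/2 · 20/81 = 10/81; these sum to 2/9.
Therefore the posterior P(r = 3 | data) = (1/18) / (2/9) = 1/4.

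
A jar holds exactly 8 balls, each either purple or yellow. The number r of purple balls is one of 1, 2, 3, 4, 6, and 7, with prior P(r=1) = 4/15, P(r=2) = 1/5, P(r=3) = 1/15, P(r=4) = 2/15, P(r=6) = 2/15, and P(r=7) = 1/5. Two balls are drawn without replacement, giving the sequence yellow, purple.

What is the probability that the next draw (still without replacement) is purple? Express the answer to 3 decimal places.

Compute the likelihood of the observed sequence for each case: P(data | r = 1) = (7/8)(1/7) = 1/8; P(data | r = 2) = (6/8)(2/7) = 3/14; P(data | r = 3) = (5/8)(3/7) = 15/56; P(data | r = 4) = (4/8)(4/7) = 2/7; P(data | r = 6) = (2/8)(6/7) = 3/14; P(data | r = 7) = (1/8)(7/7) = 1/8.
The prior-weighted likelihoods are 4/15 · 1/8 = 1/30, 1/5 · 3/14 = 3/70, 1/15 · 15/56 = 1/56, 2/15 · 2/7 = 4/105, 2/15 · 3/14 = 1/35, 1/5 · 1/8 = 1/40; these sum to 13/70.
The posterior is then P(r = 1 | data) = 7/39, P(r = 2 | data) = 3/13, P(r = 3 | data) = 5/52, P(r = 4 | data) = 8/39, P(r = 6 | data) = 2/13, P(r = 7 | data) = 7/52.
Averaging over the posterior, P(purple next | data) = (0)(7/39) + (1/6)(3/13) + (1/3)(5/52) + (1/2)(8/39) + (5/6)(2/13) + (1)(7/52) = 17/39.

0.436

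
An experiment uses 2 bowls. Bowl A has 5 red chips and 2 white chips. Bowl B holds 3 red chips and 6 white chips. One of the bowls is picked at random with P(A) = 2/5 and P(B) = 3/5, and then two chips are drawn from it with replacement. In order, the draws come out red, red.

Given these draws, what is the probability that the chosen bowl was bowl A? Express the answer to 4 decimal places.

0.7538

The likelihood of the observed sequence under each hypothesis: P(data | bowl A) = (5/7)(5/7) = 25/49; P(data | bowl B) = (3/9)(3/9) = 1/9.
Weighting by the prior gives 2/5 · 25/49 = 10/49, 3/5 · 1/9 = 1/15; these sum to 199/735.
By Bayes' rule, P(bowl A | data) = (10/49) / (199/735) = 150/199.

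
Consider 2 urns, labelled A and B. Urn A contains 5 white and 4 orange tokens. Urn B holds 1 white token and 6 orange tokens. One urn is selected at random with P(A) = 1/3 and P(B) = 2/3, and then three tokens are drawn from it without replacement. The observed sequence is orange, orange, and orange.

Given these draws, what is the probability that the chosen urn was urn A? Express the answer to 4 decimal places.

Compute the likelihood of the observed sequence for each case: P(data | urn A) = (4/9)(3/8)(2/7) = 1/21; P(data | urn B) = (6/7)(5/6)(4/5) = 4/7.
The prior-weighted likelihoods are 1/3 · 1/21 = 1/63, 2/3 · 4/7 = 8/21; these sum to 25/63.
By Bayes' rule, P(urn A | data) = (1/63) / (25/63) = 1/25.

0.0400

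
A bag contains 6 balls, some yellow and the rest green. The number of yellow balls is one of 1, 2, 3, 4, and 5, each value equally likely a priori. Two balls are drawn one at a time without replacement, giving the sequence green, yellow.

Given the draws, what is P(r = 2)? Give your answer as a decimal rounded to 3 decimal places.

0.229

Compute the likelihood of the observed sequence for each case: P(data | r = 1) = (5/6)(1/5) = 1/6; P(data | r = 2) = (4/6)(2/5) = 4/15; P(data | r = 3) = (3/6)(3/5) = 3/10; P(data | r = 4) = (2/6)(4/5) = 4/15; P(data | r = 5) = (1/6)(5/5) = 1/6.
Multiplying each by its prior: 1/5 · 1/6 = 1/30, 1/5 · 4/15 = 4/75, 1/5 · 3/10 = 3/50, 1/5 · 4/15 = 4/75, 1/5 · 1/6 = 1/30; summing to 7/30.
Therefore the posterior P(r = 2 | data) = (4/75) / (7/30) = 8/35.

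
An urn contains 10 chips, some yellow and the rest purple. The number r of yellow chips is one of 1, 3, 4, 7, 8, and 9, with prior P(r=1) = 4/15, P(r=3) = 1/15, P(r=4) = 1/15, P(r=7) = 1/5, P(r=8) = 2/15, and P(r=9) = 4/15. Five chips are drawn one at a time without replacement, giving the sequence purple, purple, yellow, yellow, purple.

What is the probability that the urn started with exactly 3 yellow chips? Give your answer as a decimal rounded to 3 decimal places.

0.365

For each hypothesis, P(data | H) works out to: P(data | r = 1) = (9/10)(8/9)(1/8)(0/7) = 0; P(data | r = 3) = (7/10)(6/9)(3/8)(2/7)(5/6) = 1/24; P(data | r = 4) = (6/10)(5/9)(4/8)(3/7)(4/6) = 1/21; P(data | r = 7) = (3/10)(2/9)(7/8)(6/7)(1/6) = 1/120; P(data | r = 8) = (2/10)(1/9)(8/8)(7/7)(0/6) = 0; P(data | r = 9) = (1/10)(0/9) = 0.
The prior-weighted likelihoods are 4/15 · 0 = 0, 1/15 · 1/24 = 1/360, 1/15 · 1/21 = 1/315, 1/5 · 1/120 = 1/600, 2/15 · 0 = 0, 4/15 · 0 = 0; these sum to 4/525.
So P(r = 3 | data) = (1/360) / (4/525) = 35/96.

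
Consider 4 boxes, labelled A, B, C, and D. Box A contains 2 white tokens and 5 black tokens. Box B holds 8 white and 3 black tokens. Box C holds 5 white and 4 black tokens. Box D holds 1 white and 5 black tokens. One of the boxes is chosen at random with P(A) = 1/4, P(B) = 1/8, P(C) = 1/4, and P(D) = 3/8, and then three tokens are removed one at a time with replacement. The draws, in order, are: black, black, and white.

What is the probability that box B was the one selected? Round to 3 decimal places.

Under each hypothesis, the probability of the observed sequence is: P(data | box A) = (5/7)(5/7)(2/7) = 0.14577; P(data | box B) = (3/11)(3/11)(8/11) = 0.054095; P(data | box C) = (4/9)(4/9)(5/9) = 0.10974; P(data | box D) = (5/6)(5/6)(1/6) = 0.11574.
Weighting by the prior gives 1/4 · 0.14577 = 0.036443, 1/8 · 0.054095 = 0.0067618, 1/4 · 0.10974 = 0.027435, 3/8 · 0.11574 = 0.043403; with total 0.11404.
By Bayes' rule, P(box B | data) = (0.0067618) / (0.11404) = 0.059292.

0.059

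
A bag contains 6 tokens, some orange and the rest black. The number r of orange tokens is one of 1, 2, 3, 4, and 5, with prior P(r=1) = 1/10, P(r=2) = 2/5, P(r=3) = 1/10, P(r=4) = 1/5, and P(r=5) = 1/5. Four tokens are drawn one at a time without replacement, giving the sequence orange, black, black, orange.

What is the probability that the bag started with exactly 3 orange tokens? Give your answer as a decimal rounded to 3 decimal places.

For each hypothesis, P(data | H) works out to: P(data | r = 1) = (1/6)(5/5)(4/4)(0/3) = 0; P(data | r = 2) = (2/6)(4/5)(3/4)(1/3) = 1/15; P(data | r = 3) = (3/6)(3/5)(2/4)(2/3) = 1/10; P(data | r = 4) = (4/6)(2/5)(1/4)(3/3) = 1/15; P(data | r = 5) = (5/6)(1/5)(0/4) = 0.
The prior-weighted likelihoods are 1/10 · 0 = 0, 2/5 · 1/15 = 2/75, 1/10 · 1/10 = 1/100, 1/5 · 1/15 = 1/75, 1/5 · 0 = 0; summing to 1/20.
Hence P(r = 3 | data) = (1/100) / (1/20) = 1/5.

0.200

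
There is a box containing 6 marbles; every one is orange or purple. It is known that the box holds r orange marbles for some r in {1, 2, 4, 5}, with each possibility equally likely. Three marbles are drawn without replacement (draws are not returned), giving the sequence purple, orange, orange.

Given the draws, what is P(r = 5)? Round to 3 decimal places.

The likelihood of the observed sequence under each hypothesis: P(data | r = 1) = (5/6)(1/5)(0/4) = 0; P(data | r = 2) = (4/6)(2/5)(1/4) = 1/15; P(data | r = 4) = (2/6)(4/5)(3/4) = 1/5; P(data | r = 5) = (1/6)(5/5)(4/4) = 1/6.
The prior-weighted likelihoods are 1/4 · 0 = 0, 1/4 · 1/15 = 1/60, 1/4 · 1/5 = 1/20, 1/4 · 1/6 = 1/24; these sum to 13/120.
By Bayes' rule, P(r = 5 | data) = (1/24) / (13/120) = 5/13.

0.385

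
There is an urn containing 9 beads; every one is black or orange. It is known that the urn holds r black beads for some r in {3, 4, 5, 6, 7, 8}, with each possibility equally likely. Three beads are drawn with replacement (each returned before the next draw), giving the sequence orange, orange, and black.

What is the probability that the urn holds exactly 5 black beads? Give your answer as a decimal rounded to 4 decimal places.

0.2116

Compute the likelihood of the observed sequence for each case: P(data | r = 3) = (6/9)(6/9)(3/9) = 0.14815; P(data | r = 4) = (5/9)(5/9)(4/9) = 0.13717; P(data | r = 5) = (4/9)(4/9)(5/9) = 0.10974; P(data | r = 6) = (3/9)(3/9)(6/9) = 0.074074; P(data | r = 7) = (2/9)(2/9)(7/9) = 0.038409; P(data | r = 8) = (1/9)(1/9)(8/9) = 0.010974.
Multiplying each by its prior: 1/6 · 0.14815 = 0.024691, 1/6 · 0.13717 = 0.022862, 1/6 · 0.10974 = 0.01829, 1/6 · 0.074074 = 0.012346, 1/6 · 0.038409 = 0.0064015, 1/6 · 0.010974 = 0.001829; these sum to 0.08642.
Therefore the posterior P(r = 5 | data) = (0.01829) / (0.08642) = 0.21164.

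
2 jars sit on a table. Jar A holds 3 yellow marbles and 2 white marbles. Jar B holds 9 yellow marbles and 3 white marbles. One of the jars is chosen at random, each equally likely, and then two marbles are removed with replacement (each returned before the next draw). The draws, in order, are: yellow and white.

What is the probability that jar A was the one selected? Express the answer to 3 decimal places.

0.561

For each hypothesis, P(data | H) works out to: P(data | jar A) = (3/5)(2/5) = 6/25; P(data | jar B) = (9/12)(3/12) = 3/16.
Multiplying each by its prior: 1/2 · 6/25 = 3/25, 1/2 · 3/16 = 3/32; summing to 171/800.
Therefore the posterior P(jar A | data) = (3/25) / (171/800) = 32/57.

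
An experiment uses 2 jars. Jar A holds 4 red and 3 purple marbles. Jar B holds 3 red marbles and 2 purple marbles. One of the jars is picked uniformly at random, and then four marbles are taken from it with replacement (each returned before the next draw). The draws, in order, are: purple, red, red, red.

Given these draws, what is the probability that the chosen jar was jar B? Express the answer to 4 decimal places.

For each hypothesis, P(data | H) works out to: P(data | jar A) = (3/7)(4/7)(4/7)(4/7) = 0.079967; P(data | jar B) = (2/5)(3/5)(3/5)(3/5) = 0.0864.
The prior-weighted likelihoods are 1/2 · 0.079967 = 0.039983, 1/2 · 0.0864 = 0.0432; summing to 0.083183.
Therefore the posterior P(jar B | data) = (0.0432) / (0.083183) = 0.51933.

0.5193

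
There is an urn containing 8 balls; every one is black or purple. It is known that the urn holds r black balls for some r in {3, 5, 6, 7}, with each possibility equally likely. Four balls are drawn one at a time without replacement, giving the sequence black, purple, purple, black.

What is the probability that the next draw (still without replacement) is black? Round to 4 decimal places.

For each hypothesis, P(data | H) works out to: P(data | r = 3) = (3/8)(5/7)(4/6)(2/5) = 1/14; P(data | r = 5) = (5/8)(3/7)(2/6)(4/5) = 1/14; P(data | r = 6) = (6/8)(2/7)(1/6)(5/5) = 1/28; P(data | r = 7) = (7/8)(1/7)(0/6) = 0.
Weighting by the prior gives 1/4 · 1/14 = 1/56, 1/4 · 1/14 = 1/56, 1/4 · 1/28 = 1/112, 1/4 · 0 = 0; these sum to 5/112.
Dividing through by the total gives posterior P(r = 3 | data) = 2/5, P(r = 5 | data) = 2/5, P(r = 6 | data) = 1/5, P(r = 7 | data) = 0.
Averaging over the posterior, P(black next | data) = (1/4)(2/5) + (3/4)(2/5) + (1)(1/5) = 3/5.

0.6000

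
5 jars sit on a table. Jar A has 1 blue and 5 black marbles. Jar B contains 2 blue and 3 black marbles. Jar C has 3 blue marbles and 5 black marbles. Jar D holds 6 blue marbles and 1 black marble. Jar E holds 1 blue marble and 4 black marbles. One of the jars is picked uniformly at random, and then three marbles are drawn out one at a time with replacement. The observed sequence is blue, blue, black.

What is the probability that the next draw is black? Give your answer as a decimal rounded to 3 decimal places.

0.501

Compute the likelihood of the observed sequence for each case: P(data | jar A) = (1/6)(1/6)(5/6) = 0.023148; P(data | jar B) = (2/5)(2/5)(3/5) = 0.096; P(data | jar C) = (3/8)(3/8)(5/8) = 0.087891; P(data | jar D) = (6/7)(6/7)(1/7) = 0.10496; P(data | jar E) = (1/5)(1/5)(4/5) = 0.032.
Weighting by the prior gives 1/5 · 0.023148 = 0.0046296, 1/5 · 0.096 = 0.0192, 1/5 · 0.087891 = 0.017578, 1/5 · 0.10496 = 0.020991, 1/5 · 0.032 = 0.0064; summing to 0.068799.
Dividing through by the total gives posterior P(jar A | data) = 0.067292, P(jar B | data) = 0.27907, P(jar C | data) = 0.2555, P(jar D | data) = 0.30511, P(jar E | data) = 0.093025.
The predictive probability is P(black next | data) = (5/6)(0.067292) + (3/5)(0.27907) + (5/8)(0.2555) + (1/7)(0.30511) + (4/5)(0.093025) = 0.50122.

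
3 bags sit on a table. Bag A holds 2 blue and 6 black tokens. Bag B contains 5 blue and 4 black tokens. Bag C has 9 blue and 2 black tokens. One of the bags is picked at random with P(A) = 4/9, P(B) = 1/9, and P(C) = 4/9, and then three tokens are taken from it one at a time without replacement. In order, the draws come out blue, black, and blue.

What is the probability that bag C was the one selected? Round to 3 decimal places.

Compute the likelihood of the observed sequence for each case: P(data | bag A) = (2/8)(6/7)(1/6) = 0.035714; P(data | bag B) = (5/9)(4/8)(4/7) = 0.15873; P(data | bag C) = (9/11)(2/10)(8/9) = 0.14545.
The prior-weighted likelihoods are 4/9 · 0.035714 = 0.015873, 1/9 · 0.15873 = 0.017637, 4/9 · 0.14545 = 0.064646; summing to 0.098156.
Therefore the posterior P(bag C | data) = (0.064646) / (0.098156) = 0.65861.

0.659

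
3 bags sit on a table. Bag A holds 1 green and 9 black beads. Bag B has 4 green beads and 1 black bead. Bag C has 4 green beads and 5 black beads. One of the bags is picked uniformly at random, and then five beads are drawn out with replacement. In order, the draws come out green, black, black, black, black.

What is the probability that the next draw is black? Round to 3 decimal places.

0.758

Under each hypothesis, the probability of the observed sequence is: P(data | bag A) = (1/10)(9/10)(9/10)(9/10)(9/10) = 0.06561; P(data | bag B) = (4/5)(1/5)(1/5)(1/5)(1/5) = 0.00128; P(data | bag C) = (4/9)(5/9)(5/9)(5/9)(5/9) = 0.042338.
Weighting by the prior gives 1/3 · 0.06561 = 0.02187, 1/3 · 0.00128 = 0.00042667, 1/3 · 0.042338 = 0.014113; these sum to 0.036409.
Normalising, the posterior is P(bag A | data) = 0.60067, P(bag B | data) = 0.011719, P(bag C | data) = 0.38761.
Averaging over the posterior, P(black next | data) = (9/10)(0.60067) + (1/5)(0.011719) + (5/9)(0.38761) = 0.75829.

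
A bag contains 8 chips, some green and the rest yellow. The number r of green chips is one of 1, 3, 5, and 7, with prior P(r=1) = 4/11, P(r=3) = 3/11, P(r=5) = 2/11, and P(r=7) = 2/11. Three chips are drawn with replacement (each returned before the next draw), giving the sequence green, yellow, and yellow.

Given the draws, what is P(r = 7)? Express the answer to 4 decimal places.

For each hypothesis, P(data | H) works out to: P(data | r = 1) = (1/8)(7/8)(7/8) = 0.095703; P(data | r = 3) = (3/8)(5/8)(5/8) = 0.14648; P(data | r = 5) = (5/8)(3/8)(3/8) = 0.087891; P(data | r = 7) = (7/8)(1/8)(1/8) = 0.013672.
The prior-weighted likelihoods are 4/11 · 0.095703 = 0.034801, 3/11 · 0.14648 = 0.03995, 2/11 · 0.087891 = 0.01598, 2/11 · 0.013672 = 0.0024858; summing to 0.093217.
Therefore the posterior P(r = 7 | data) = (0.0024858) / (0.093217) = 0.026667.

0.0267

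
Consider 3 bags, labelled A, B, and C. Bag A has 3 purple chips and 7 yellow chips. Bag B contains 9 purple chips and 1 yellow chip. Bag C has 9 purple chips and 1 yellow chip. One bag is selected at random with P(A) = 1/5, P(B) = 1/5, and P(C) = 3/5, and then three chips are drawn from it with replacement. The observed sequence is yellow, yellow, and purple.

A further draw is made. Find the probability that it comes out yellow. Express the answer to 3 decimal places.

The likelihood of the observed sequence under each hypothesis: P(data | bag A) = (7/10)(7/10)(3/10) = 0.147; P(data | bag B) = (1/10)(1/10)(9/10) = 0.009; P(data | bag C) = (1/10)(1/10)(9/10) = 0.009.
Multiplying each by its prior: 1/5 · 0.147 = 0.0294, 1/5 · 0.009 = 0.0018, 3/5 · 0.009 = 0.0054; these sum to 0.0366.
Normalising, the posterior is P(bag A | data) = 0.80328, P(bag B | data) = 0.04918, P(bag C | data) = 0.14754.
The predictive probability is P(yellow next | data) = (7/10)(0.80328) + (1/10)(0.04918) + (1/10)(0.14754) = 0.58197.

0.582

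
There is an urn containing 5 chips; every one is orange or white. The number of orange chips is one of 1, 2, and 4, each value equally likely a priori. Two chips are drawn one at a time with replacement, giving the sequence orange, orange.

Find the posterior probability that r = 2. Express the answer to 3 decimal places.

Under each hypothesis, the probability of the observed sequence is: P(data | r = 1) = (1/5)(1/5) = 1/25; P(data | r = 2) = (2/5)(2/5) = 4/25; P(data | r = 4) = (4/5)(4/5) = 16/25.
Multiplying each by its prior: 1/3 · 1/25 = 1/75, 1/3 · 4/25 = 4/75, 1/3 · 16/25 = 16/75; these sum to 7/25.
So P(r = 2 | data) = (4/75) / (7/25) = 4/21.

0.190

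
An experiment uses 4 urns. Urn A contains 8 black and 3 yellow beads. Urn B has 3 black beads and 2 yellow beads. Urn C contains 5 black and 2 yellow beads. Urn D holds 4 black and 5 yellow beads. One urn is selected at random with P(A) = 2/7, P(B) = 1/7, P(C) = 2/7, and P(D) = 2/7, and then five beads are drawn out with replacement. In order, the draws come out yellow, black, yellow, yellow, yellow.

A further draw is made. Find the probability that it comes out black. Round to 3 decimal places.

Under each hypothesis, the probability of the observed sequence is: P(data | urn A) = (3/11)(8/11)(3/11)(3/11)(3/11) = 0.0040236; P(data | urn B) = (2/5)(3/5)(2/5)(2/5)(2/5) = 0.01536; P(data | urn C) = (2/7)(5/7)(2/7)(2/7)(2/7) = 0.0047599; P(data | urn D) = (5/9)(4/9)(5/9)(5/9)(5/9) = 0.042338.
Multiplying each by its prior: 2/7 · 0.0040236 = 0.0011496, 1/7 · 0.01536 = 0.0021943, 2/7 · 0.0047599 = 0.00136, 2/7 · 0.042338 = 0.012096; summing to 0.0168.
Dividing through by the total gives posterior P(urn A | data) = 0.068427, P(urn B | data) = 0.13061, P(urn C | data) = 0.080949, P(urn D | data) = 0.72001.
The predictive probability is P(black next | data) = (8/11)(0.068427) + (3/5)(0.13061) + (5/7)(0.080949) + (4/9)(0.72001) = 0.50596.

0.506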